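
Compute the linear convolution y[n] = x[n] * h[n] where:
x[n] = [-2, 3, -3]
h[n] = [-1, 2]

y[n] = sum_k x[k]*h[n-k]. Output length = len(x) + len(h) - 1 = 3 + 2 - 1 = 4.
y[0] = -2*-1 = 2
y[1] = 3*-1 + -2*2 = -7
y[2] = -3*-1 + 3*2 = 9
y[3] = -3*2 = -6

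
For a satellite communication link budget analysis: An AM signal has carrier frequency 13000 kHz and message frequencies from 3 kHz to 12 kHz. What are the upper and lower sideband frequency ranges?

Upper sideband (USB) = fc + [fm_low, fm_high] = 13000 + [3, 12] = [13003, 13012] kHz
Lower sideband (LSB) = fc - [fm_high, fm_low] = 13000 - [12, 3] = [12988, 12997] kHz
Total occupied spectrum: 12988 kHz to 13012 kHz (plus carrier at 13000 kHz)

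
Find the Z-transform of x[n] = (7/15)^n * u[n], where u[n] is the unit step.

The Z-transform of a^n * u[n] is z/(z-a) for |z| > |a|.
Here a = 7/15, so X(z) = z/(z - (7/15)) = 15z/(15z - 7)
ROC: |z| > 7/15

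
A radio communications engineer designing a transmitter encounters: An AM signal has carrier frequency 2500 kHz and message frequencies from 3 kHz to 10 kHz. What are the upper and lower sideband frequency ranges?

Upper sideband (USB) = fc + [fm_low, fm_high] = 2500 + [3, 10] = [2503, 2510] kHz
Lower sideband (LSB) = fc - [fm_high, fm_low] = 2500 - [10, 3] = [2490, 2497] kHz
Total occupied spectrum: 2490 kHz to 2510 kHz (plus carrier at 2500 kHz)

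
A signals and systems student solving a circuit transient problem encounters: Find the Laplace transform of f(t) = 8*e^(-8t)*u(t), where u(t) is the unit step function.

Standard Laplace transform pair:
e^(-at)*u(t) <-> 1/(s+a)
With a = 8: L{8*e^(-8t)*u(t)} = 8/(s+8), ROC: Re(s) > -8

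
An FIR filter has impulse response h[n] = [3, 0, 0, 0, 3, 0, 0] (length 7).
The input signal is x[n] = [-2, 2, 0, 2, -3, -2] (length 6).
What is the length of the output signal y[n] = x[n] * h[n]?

For linear convolution, the output length is:
len(y) = len(x) + len(h) - 1 = 6 + 7 - 1 = 12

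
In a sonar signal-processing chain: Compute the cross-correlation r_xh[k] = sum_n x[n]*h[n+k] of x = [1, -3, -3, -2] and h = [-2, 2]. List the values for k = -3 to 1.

Both sequences indexed from 0 and zero outside their support.
Lags with overlap: k = -3 to 1.
  r_xh[-3] = x[3]*h[0] = 4
  r_xh[-2] = x[2]*h[0] + x[3]*h[1] = 2
  r_xh[-1] = x[1]*h[0] + x[2]*h[1] = 0
  r_xh[0] = x[0]*h[0] + x[1]*h[1] = -8
  r_xh[1] = x[0]*h[1] = 2
r_xh = [4, 2, 0, -8, 2] (for k = -3, ..., 1)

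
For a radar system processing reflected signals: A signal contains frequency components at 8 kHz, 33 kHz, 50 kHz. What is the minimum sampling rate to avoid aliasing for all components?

The highest frequency component is f_max = 50 kHz.
Nyquist rate = 2 * f_max = 2 * 50 kHz = 100 kHz.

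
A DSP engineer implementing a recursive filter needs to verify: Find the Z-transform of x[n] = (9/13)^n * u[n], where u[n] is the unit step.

The Z-transform of a^n * u[n] is z/(z-a) for |z| > |a|.
Here a = 9/13, so X(z) = z/(z - (9/13)) = 13z/(13z - 9)
ROC: |z| > 9/13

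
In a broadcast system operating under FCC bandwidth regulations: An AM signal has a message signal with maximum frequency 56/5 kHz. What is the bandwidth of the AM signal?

In AM (double-sideband), the bandwidth is twice the message frequency.
BW = 2 * f_m = 2 * 56/5 kHz = 112/5 kHz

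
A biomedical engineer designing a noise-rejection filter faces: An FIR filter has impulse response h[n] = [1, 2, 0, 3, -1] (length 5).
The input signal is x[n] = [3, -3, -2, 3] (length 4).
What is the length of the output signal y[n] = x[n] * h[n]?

For linear convolution, the output length is:
len(y) = len(x) + len(h) - 1 = 4 + 5 - 1 = 8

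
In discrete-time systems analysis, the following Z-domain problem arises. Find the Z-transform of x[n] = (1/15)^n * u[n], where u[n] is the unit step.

The Z-transform of a^n * u[n] is z/(z-a) for |z| > |a|.
Here a = 1/15, so X(z) = z/(z - (1/15)) = 15z/(15z - 1)
ROC: |z| > 1/15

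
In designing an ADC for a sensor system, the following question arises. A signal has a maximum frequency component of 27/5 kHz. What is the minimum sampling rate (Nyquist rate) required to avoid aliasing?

By the Nyquist-Shannon sampling theorem,
the minimum sampling rate (Nyquist rate) must be at least 2 * f_max.
Nyquist rate = 2 * 27/5 kHz = 54/5 kHz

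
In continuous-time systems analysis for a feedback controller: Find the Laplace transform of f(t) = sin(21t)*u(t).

Standard pair: sin(wt)*u(t) <-> w/(s^2+w^2)
With w = 21: L{sin(21t)*u(t)} = 21/(s^2+441)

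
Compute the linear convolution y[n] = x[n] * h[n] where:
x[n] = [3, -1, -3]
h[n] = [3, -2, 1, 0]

y[n] = sum_k x[k]*h[n-k]. Output length = len(x) + len(h) - 1 = 3 + 4 - 1 = 6.
y[0] = 3*3 = 9
y[1] = -1*3 + 3*-2 = -9
y[2] = -3*3 + -1*-2 + 3*1 = -4
y[3] = -3*-2 + -1*1 + 3*0 = 5
y[4] = -3*1 + -1*0 = -3
y[5] = -3*0 = 0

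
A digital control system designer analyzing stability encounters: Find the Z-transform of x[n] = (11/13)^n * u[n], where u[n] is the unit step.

The Z-transform of a^n * u[n] is z/(z-a) for |z| > |a|.
Here a = 11/13, so X(z) = z/(z - (11/13)) = 13z/(13z - 11)
ROC: |z| > 11/13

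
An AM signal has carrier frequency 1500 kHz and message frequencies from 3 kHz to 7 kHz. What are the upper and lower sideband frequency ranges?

Upper sideband (USB) = fc + [fm_low, fm_high] = 1500 + [3, 7] = [1503, 1507] kHz
Lower sideband (LSB) = fc - [fm_high, fm_low] = 1500 - [7, 3] = [1493, 1497] kHz
Total occupied spectrum: 1493 kHz to 1507 kHz (plus carrier at 1500 kHz)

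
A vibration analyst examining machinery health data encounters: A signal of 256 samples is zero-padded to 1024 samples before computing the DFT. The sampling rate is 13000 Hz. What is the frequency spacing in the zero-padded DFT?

Original DFT: N = 256, resolution = f_s/N = 13000/256 = 1625/32 Hz
Zero-padded DFT: N = 1024, resolution = f_s/N = 13000/1024 = 1625/128 Hz
Zero-padding interpolates the spectrum (finer frequency grid)
but does NOT improve the true spectral resolution (ability to resolve close frequencies).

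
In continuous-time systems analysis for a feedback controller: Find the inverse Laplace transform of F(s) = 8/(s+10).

Standard pair: k/(s+a) <-> k*e^(-at)*u(t)
With k=8, a=10: f(t) = 8*e^(-10t)*u(t)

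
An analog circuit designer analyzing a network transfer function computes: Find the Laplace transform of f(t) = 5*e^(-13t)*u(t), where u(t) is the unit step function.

Standard Laplace transform pair:
e^(-at)*u(t) <-> 1/(s+a)
With a = 13: L{5*e^(-13t)*u(t)} = 5/(s+13), ROC: Re(s) > -13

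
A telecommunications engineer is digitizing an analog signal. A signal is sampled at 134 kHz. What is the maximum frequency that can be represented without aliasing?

The maximum frequency that can be represented without aliasing
is the Nyquist frequency: f_max = f_s / 2 = 134 kHz / 2 = 67 kHz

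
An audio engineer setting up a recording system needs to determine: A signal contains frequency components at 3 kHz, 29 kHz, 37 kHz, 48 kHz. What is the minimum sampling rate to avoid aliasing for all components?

The highest frequency component is f_max = 48 kHz.
Nyquist rate = 2 * f_max = 2 * 48 kHz = 96 kHz.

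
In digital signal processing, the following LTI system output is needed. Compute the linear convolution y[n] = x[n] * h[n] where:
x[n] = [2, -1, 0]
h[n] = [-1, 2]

y[n] = sum_k x[k]*h[n-k]. Output length = len(x) + len(h) - 1 = 3 + 2 - 1 = 4.
y[0] = 2*-1 = -2
y[1] = -1*-1 + 2*2 = 5
y[2] = 0*-1 + -1*2 = -2
y[3] = 0*2 = 0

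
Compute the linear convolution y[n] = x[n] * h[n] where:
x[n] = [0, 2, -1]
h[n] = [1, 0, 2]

y[n] = sum_k x[k]*h[n-k]. Output length = len(x) + len(h) - 1 = 3 + 3 - 1 = 5.
y[0] = 0*1 = 0
y[1] = 2*1 + 0*0 = 2
y[2] = -1*1 + 2*0 + 0*2 = -1
y[3] = -1*0 + 2*2 = 4
y[4] = -1*2 = -2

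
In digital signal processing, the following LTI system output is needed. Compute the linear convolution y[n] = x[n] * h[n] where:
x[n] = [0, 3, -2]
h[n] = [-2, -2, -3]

y[n] = sum_k x[k]*h[n-k]. Output length = len(x) + len(h) - 1 = 3 + 3 - 1 = 5.
y[0] = 0*-2 = 0
y[1] = 3*-2 + 0*-2 = -6
y[2] = -2*-2 + 3*-2 + 0*-3 = -2
y[3] = -2*-2 + 3*-3 = -5
y[4] = -2*-3 = 6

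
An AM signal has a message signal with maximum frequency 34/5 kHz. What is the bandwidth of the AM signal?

In AM (double-sideband), the bandwidth is twice the message frequency.
BW = 2 * f_m = 2 * 34/5 kHz = 68/5 kHz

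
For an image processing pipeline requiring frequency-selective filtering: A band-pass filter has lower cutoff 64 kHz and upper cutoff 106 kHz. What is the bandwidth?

Bandwidth = f_high - f_low
= 106 kHz - 64 kHz = 42 kHz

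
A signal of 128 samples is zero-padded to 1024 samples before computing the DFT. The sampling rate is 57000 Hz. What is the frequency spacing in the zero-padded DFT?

Original DFT: N = 128, resolution = f_s/N = 57000/128 = 7125/16 Hz
Zero-padded DFT: N = 1024, resolution = f_s/N = 57000/1024 = 7125/128 Hz
Zero-padding interpolates the spectrum (finer frequency grid)
but does NOT improve the true spectral resolution (ability to resolve close frequencies).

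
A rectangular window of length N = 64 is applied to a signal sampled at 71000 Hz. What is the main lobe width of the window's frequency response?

For a rectangular window of length N,
the main lobe width in frequency is 2*f_s/N.
= 2*71000/64 = 8875/4 Hz
This determines the minimum frequency separation for resolving two sinusoids.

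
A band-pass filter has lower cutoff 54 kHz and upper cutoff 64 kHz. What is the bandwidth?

Bandwidth = f_high - f_low
= 64 kHz - 54 kHz = 10 kHz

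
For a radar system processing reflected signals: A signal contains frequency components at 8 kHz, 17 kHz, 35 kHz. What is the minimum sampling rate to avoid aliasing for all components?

The highest frequency component is f_max = 35 kHz.
Nyquist rate = 2 * f_max = 2 * 35 kHz = 70 kHz.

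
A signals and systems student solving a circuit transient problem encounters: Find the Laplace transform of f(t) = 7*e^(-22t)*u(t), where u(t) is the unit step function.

Standard Laplace transform pair:
e^(-at)*u(t) <-> 1/(s+a)
With a = 22: L{7*e^(-22t)*u(t)} = 7/(s+22), ROC: Re(s) > -22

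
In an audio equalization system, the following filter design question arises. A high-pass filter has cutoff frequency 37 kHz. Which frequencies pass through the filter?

A high-pass filter passes all frequencies above the cutoff frequency 37 kHz and attenuates lower frequencies.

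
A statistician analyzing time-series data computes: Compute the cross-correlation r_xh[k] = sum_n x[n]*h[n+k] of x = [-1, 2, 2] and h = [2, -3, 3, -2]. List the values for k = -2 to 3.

Both sequences indexed from 0 and zero outside their support.
Lags with overlap: k = -2 to 3.
  r_xh[-2] = x[2]*h[0] = 4
  r_xh[-1] = x[1]*h[0] + x[2]*h[1] = -2
  r_xh[0] = x[0]*h[0] + x[1]*h[1] + x[2]*h[2] = -2
  r_xh[1] = x[0]*h[1] + x[1]*h[2] + x[2]*h[3] = 5
  r_xh[2] = x[0]*h[2] + x[1]*h[3] = -7
  r_xh[3] = x[0]*h[3] = 2
r_xh = [4, -2, -2, 5, -7, 2] (for k = -2, ..., 3)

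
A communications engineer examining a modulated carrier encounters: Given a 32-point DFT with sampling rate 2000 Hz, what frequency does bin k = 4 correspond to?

The frequency of DFT bin k is: f_k = k * f_s / N
f_4 = 4 * 2000 / 32 = 250 Hz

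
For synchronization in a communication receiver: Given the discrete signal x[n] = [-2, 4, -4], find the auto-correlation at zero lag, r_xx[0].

The auto-correlation at zero lag r_xx[0] equals the signal energy.
r_xx[0] = sum of x[n]^2 = (-2)^2 + 4^2 + (-4)^2
= 4 + 16 + 16 = 36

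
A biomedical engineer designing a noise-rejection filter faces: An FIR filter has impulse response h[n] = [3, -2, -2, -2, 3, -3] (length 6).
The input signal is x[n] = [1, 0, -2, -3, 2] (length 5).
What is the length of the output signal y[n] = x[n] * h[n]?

For linear convolution, the output length is:
len(y) = len(x) + len(h) - 1 = 5 + 6 - 1 = 10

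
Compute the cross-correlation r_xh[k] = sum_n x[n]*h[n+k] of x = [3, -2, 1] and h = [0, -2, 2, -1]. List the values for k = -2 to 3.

Both sequences indexed from 0 and zero outside their support.
Lags with overlap: k = -2 to 3.
  r_xh[-2] = x[2]*h[0] = 0
  r_xh[-1] = x[1]*h[0] + x[2]*h[1] = -2
  r_xh[0] = x[0]*h[0] + x[1]*h[1] + x[2]*h[2] = 6
  r_xh[1] = x[0]*h[1] + x[1]*h[2] + x[2]*h[3] = -11
  r_xh[2] = x[0]*h[2] + x[1]*h[3] = 8
  r_xh[3] = x[0]*h[3] = -3
r_xh = [0, -2, 6, -11, 8, -3] (for k = -2, ..., 3)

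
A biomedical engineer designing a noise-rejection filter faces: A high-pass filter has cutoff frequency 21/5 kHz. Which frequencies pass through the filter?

A high-pass filter passes all frequencies above the cutoff frequency 21/5 kHz and attenuates lower frequencies.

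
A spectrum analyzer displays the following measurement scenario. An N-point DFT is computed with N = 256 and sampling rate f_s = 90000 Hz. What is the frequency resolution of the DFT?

DFT frequency resolution = f_s / N
= 90000 / 256 = 5625/16 Hz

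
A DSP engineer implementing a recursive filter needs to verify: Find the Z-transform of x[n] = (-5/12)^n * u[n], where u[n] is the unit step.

The Z-transform of a^n * u[n] is z/(z-a) for |z| > |a|.
Here a = -5/12, so X(z) = z/(z - (-5/12)) = 12z/(12z + 5)
ROC: |z| > 5/12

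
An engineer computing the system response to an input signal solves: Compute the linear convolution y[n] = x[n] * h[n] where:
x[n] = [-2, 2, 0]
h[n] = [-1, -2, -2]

y[n] = sum_k x[k]*h[n-k]. Output length = len(x) + len(h) - 1 = 3 + 3 - 1 = 5.
y[0] = -2*-1 = 2
y[1] = 2*-1 + -2*-2 = 2
y[2] = 0*-1 + 2*-2 + -2*-2 = 0
y[3] = 0*-2 + 2*-2 = -4
y[4] = 0*-2 = 0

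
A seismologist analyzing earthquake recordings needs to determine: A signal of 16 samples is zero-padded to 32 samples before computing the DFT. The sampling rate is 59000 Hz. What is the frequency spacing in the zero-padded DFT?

Original DFT: N = 16, resolution = f_s/N = 59000/16 = 7375/2 Hz
Zero-padded DFT: N = 32, resolution = f_s/N = 59000/32 = 7375/4 Hz
Zero-padding interpolates the spectrum (finer frequency grid)
but does NOT improve the true spectral resolution (ability to resolve close frequencies).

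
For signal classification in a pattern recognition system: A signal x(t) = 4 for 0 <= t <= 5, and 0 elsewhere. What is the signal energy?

Energy = integral of |x(t)|^2 dt over the signal duration
= 4^2 * 5 = 16 * 5 = 80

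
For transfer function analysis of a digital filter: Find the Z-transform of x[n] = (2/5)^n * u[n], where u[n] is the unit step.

The Z-transform of a^n * u[n] is z/(z-a) for |z| > |a|.
Here a = 2/5, so X(z) = z/(z - (2/5)) = 5z/(5z - 2)
ROC: |z| > 2/5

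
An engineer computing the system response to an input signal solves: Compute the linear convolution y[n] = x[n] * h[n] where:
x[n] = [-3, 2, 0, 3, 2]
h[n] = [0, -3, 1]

y[n] = sum_k x[k]*h[n-k]. Output length = len(x) + len(h) - 1 = 5 + 3 - 1 = 7.
y[0] = -3*0 = 0
y[1] = 2*0 + -3*-3 = 9
y[2] = 0*0 + 2*-3 + -3*1 = -9
y[3] = 3*0 + 0*-3 + 2*1 = 2
y[4] = 2*0 + 3*-3 + 0*1 = -9
y[5] = 2*-3 + 3*1 = -3
y[6] = 2*1 = 2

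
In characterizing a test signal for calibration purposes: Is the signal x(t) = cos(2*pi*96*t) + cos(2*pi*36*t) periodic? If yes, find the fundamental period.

f1 = 96 Hz, f2 = 36 Hz
Period T1 = 1/96, T2 = 1/36
Ratio T1/T2 = 36/96, which is rational.
The signal is periodic with fundamental period T = 1/GCD(96,36) = 1/12 s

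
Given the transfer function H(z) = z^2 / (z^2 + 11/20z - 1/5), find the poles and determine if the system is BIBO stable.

Poles are roots of the denominator: z^2 + 11/20z - 1/5 = 0.
Quadratic formula: z = [-(11/20) +/- sqrt((11/20)^2 - 4*(-1/5))] / 2
Discriminant = 121/400 + 4/5 = 441/400; sqrt = 21/20.
z = (-11/20 +/- 21/20) / 2 => z = 1/4 or z = -4/5.
|p1| = 1/4, |p2| = 4/5.
For BIBO stability, all poles must lie inside the unit circle (|p| < 1).
System is STABLE since both |p| < 1.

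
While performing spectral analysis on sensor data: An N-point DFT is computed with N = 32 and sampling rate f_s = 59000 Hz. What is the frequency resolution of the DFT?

DFT frequency resolution = f_s / N
= 59000 / 32 = 7375/4 Hz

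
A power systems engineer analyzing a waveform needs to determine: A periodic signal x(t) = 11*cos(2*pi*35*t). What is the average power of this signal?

Average power of A*cos(wt) is A^2/2.
P = 11^2 / 2 = 121/2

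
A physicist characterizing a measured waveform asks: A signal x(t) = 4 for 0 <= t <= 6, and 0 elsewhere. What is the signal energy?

Energy = integral of |x(t)|^2 dt over the signal duration
= 4^2 * 6 = 16 * 6 = 96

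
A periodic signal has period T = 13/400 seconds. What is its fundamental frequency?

The fundamental frequency is the reciprocal of the period.
f = 1/T = 1/(13/400) = 400/13 Hz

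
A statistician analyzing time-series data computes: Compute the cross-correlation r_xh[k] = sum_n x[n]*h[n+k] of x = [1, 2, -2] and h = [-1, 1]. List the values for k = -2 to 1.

Both sequences indexed from 0 and zero outside their support.
Lags with overlap: k = -2 to 1.
  r_xh[-2] = x[2]*h[0] = 2
  r_xh[-1] = x[1]*h[0] + x[2]*h[1] = -4
  r_xh[0] = x[0]*h[0] + x[1]*h[1] = 1
  r_xh[1] = x[0]*h[1] = 1
r_xh = [2, -4, 1, 1] (for k = -2, ..., 1)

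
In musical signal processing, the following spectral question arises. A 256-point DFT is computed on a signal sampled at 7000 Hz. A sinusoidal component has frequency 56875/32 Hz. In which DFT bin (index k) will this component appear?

DFT frequency resolution = f_s/N = 7000/256 = 875/32 Hz
Bin index k = f_signal / resolution = 56875/32 / 875/32 = 65
The signal frequency 56875/32 Hz falls in DFT bin k = 65.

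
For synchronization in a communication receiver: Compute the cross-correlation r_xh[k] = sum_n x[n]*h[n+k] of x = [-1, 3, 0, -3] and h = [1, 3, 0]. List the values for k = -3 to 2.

Both sequences indexed from 0 and zero outside their support.
Lags with overlap: k = -3 to 2.
  r_xh[-3] = x[3]*h[0] = -3
  r_xh[-2] = x[2]*h[0] + x[3]*h[1] = -9
  r_xh[-1] = x[1]*h[0] + x[2]*h[1] + x[3]*h[2] = 3
  r_xh[0] = x[0]*h[0] + x[1]*h[1] + x[2]*h[2] = 8
  r_xh[1] = x[0]*h[1] + x[1]*h[2] = -3
  r_xh[2] = x[0]*h[2] = 0
r_xh = [-3, -9, 3, 8, -3, 0] (for k = -3, ..., 2)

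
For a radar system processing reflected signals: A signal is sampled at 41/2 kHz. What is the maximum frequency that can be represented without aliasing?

The maximum frequency that can be represented without aliasing
is the Nyquist frequency: f_max = f_s / 2 = 41/2 kHz / 2 = 41/4 kHz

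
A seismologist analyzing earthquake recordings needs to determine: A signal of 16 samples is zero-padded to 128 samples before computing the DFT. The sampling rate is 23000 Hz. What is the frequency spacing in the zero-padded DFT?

Original DFT: N = 16, resolution = f_s/N = 23000/16 = 2875/2 Hz
Zero-padded DFT: N = 128, resolution = f_s/N = 23000/128 = 2875/16 Hz
Zero-padding interpolates the spectrum (finer frequency grid)
but does NOT improve the true spectral resolution (ability to resolve close frequencies).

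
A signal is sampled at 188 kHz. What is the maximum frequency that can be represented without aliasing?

The maximum frequency that can be represented without aliasing
is the Nyquist frequency: f_max = f_s / 2 = 188 kHz / 2 = 94 kHz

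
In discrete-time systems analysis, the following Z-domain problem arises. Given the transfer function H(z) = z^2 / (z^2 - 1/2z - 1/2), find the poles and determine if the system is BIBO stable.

Poles are roots of the denominator: z^2 - 1/2z - 1/2 = 0.
Quadratic formula: z = [-(-1/2) +/- sqrt((-1/2)^2 - 4*(-1/2))] / 2
Discriminant = 1/4 + 2 = 9/4; sqrt = 3/2.
z = (1/2 +/- 3/2) / 2 => z = 1 or z = -1/2.
|p1| = 1, |p2| = 1/2.
For BIBO stability, all poles must lie inside the unit circle (|p| < 1).
System is UNSTABLE since at least one |p| >= 1.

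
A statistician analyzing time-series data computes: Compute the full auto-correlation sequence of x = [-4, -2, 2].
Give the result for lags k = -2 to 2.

r_xx[k] = sum_m x[m]*x[m+k], indexed from 0, for k = -2 to 2:
  r_xx[-2] = x[2]*x[0] = -8
  r_xx[-1] = x[1]*x[0] + x[2]*x[1] = 4
  r_xx[0] = x[0]*x[0] + x[1]*x[1] + x[2]*x[2] = 24
  r_xx[1] = x[0]*x[1] + x[1]*x[2] = 4
  r_xx[2] = x[0]*x[2] = -8
r_xx = [-8, 4, 24, 4, -8]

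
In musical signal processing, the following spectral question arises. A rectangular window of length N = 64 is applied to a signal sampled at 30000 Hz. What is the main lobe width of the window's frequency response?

For a rectangular window of length N,
the main lobe width in frequency is 2*f_s/N.
= 2*30000/64 = 1875/2 Hz
This determines the minimum frequency separation for resolving two sinusoids.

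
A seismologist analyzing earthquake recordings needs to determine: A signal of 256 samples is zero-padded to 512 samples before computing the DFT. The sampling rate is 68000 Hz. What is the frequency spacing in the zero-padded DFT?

Original DFT: N = 256, resolution = f_s/N = 68000/256 = 2125/8 Hz
Zero-padded DFT: N = 512, resolution = f_s/N = 68000/512 = 2125/16 Hz
Zero-padding interpolates the spectrum (finer frequency grid)
but does NOT improve the true spectral resolution (ability to resolve close frequencies).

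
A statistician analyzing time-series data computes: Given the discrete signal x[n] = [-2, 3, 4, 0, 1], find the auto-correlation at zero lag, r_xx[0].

The auto-correlation at zero lag r_xx[0] equals the signal energy.
r_xx[0] = sum of x[n]^2 = (-2)^2 + 3^2 + 4^2 + 0^2 + 1^2
= 4 + 9 + 16 + 0 + 1 = 30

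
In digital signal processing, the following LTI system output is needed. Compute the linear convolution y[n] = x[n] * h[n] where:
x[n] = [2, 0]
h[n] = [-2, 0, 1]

y[n] = sum_k x[k]*h[n-k]. Output length = len(x) + len(h) - 1 = 2 + 3 - 1 = 4.
y[0] = 2*-2 = -4
y[1] = 0*-2 + 2*0 = 0
y[2] = 0*0 + 2*1 = 2
y[3] = 0*1 = 0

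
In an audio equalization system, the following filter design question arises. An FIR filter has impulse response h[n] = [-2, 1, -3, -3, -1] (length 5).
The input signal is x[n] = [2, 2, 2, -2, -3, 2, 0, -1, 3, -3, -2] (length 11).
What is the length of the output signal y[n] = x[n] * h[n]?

For linear convolution, the output length is:
len(y) = len(x) + len(h) - 1 = 11 + 5 - 1 = 15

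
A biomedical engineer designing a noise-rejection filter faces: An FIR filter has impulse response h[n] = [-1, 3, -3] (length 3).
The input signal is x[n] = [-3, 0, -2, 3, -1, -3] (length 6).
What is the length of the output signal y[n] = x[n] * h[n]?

For linear convolution, the output length is:
len(y) = len(x) + len(h) - 1 = 6 + 3 - 1 = 8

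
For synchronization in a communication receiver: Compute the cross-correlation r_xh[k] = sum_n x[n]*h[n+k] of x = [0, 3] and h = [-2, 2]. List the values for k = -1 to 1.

Both sequences indexed from 0 and zero outside their support.
Lags with overlap: k = -1 to 1.
  r_xh[-1] = x[1]*h[0] = -6
  r_xh[0] = x[0]*h[0] + x[1]*h[1] = 6
  r_xh[1] = x[0]*h[1] = 0
r_xh = [-6, 6, 0] (for k = -1, ..., 1)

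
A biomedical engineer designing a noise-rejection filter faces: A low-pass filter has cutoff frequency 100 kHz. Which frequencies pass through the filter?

A low-pass filter passes all frequencies below the cutoff frequency 100 kHz and attenuates higher frequencies.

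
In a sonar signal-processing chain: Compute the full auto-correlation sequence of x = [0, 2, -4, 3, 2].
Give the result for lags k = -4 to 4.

r_xx[k] = sum_m x[m]*x[m+k], indexed from 0, for k = -4 to 4:
  r_xx[-4] = x[4]*x[0] = 0
  r_xx[-3] = x[3]*x[0] + x[4]*x[1] = 4
  r_xx[-2] = x[2]*x[0] + x[3]*x[1] + x[4]*x[2] = -2
  r_xx[-1] = x[1]*x[0] + x[2]*x[1] + x[3]*x[2] + x[4]*x[3] = -14
  r_xx[0] = x[0]*x[0] + x[1]*x[1] + x[2]*x[2] + x[3]*x[3] + x[4]*x[4] = 33
  r_xx[1] = x[0]*x[1] + x[1]*x[2] + x[2]*x[3] + x[3]*x[4] = -14
  r_xx[2] = x[0]*x[2] + x[1]*x[3] + x[2]*x[4] = -2
  r_xx[3] = x[0]*x[3] + x[1]*x[4] = 4
  r_xx[4] = x[0]*x[4] = 0
r_xx = [0, 4, -2, -14, 33, -14, -2, 4, 0]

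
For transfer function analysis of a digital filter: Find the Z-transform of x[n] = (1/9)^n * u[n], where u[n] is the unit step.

The Z-transform of a^n * u[n] is z/(z-a) for |z| > |a|.
Here a = 1/9, so X(z) = z/(z - (1/9)) = 9z/(9z - 1)
ROC: |z| > 1/9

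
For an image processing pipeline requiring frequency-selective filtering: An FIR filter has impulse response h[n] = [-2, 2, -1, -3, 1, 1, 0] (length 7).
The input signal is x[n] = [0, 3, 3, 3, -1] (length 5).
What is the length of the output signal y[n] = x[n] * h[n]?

For linear convolution, the output length is:
len(y) = len(x) + len(h) - 1 = 5 + 7 - 1 = 11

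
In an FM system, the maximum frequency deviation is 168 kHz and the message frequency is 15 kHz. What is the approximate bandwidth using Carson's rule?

Carson's rule: BW = 2*(delta_f + f_m)
= 2*(168 + 15) kHz = 366 kHz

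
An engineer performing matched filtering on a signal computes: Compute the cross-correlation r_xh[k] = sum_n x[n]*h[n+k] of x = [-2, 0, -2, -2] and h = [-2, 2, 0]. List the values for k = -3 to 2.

Both sequences indexed from 0 and zero outside their support.
Lags with overlap: k = -3 to 2.
  r_xh[-3] = x[3]*h[0] = 4
  r_xh[-2] = x[2]*h[0] + x[3]*h[1] = 0
  r_xh[-1] = x[1]*h[0] + x[2]*h[1] + x[3]*h[2] = -4
  r_xh[0] = x[0]*h[0] + x[1]*h[1] + x[2]*h[2] = 4
  r_xh[1] = x[0]*h[1] + x[1]*h[2] = -4
  r_xh[2] = x[0]*h[2] = 0
r_xh = [4, 0, -4, 4, -4, 0] (for k = -3, ..., 2)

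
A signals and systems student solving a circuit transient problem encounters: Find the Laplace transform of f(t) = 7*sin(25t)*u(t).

Standard pair: sin(wt)*u(t) <-> w/(s^2+w^2)
With w = 25: L{7*sin(25t)*u(t)} = 175/(s^2+625)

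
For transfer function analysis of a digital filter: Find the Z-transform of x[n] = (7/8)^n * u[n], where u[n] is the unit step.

The Z-transform of a^n * u[n] is z/(z-a) for |z| > |a|.
Here a = 7/8, so X(z) = z/(z - (7/8)) = 8z/(8z - 7)
ROC: |z| > 7/8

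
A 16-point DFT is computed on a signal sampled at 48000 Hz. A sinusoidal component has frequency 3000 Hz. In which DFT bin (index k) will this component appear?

DFT frequency resolution = f_s/N = 48000/16 = 3000 Hz
Bin index k = f_signal / resolution = 3000 / 3000 = 1
The signal frequency 3000 Hz falls in DFT bin k = 1.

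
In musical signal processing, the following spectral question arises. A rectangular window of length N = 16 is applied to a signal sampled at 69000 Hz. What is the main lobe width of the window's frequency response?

For a rectangular window of length N,
the main lobe width in frequency is 2*f_s/N.
= 2*69000/16 = 8625 Hz
This determines the minimum frequency separation for resolving two sinusoids.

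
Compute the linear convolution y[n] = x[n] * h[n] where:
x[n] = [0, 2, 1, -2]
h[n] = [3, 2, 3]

y[n] = sum_k x[k]*h[n-k]. Output length = len(x) + len(h) - 1 = 4 + 3 - 1 = 6.
y[0] = 0*3 = 0
y[1] = 2*3 + 0*2 = 6
y[2] = 1*3 + 2*2 + 0*3 = 7
y[3] = -2*3 + 1*2 + 2*3 = 2
y[4] = -2*2 + 1*3 = -1
y[5] = -2*3 = -6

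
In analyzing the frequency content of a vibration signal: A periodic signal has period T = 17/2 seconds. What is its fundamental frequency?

The fundamental frequency is the reciprocal of the period.
f = 1/T = 1/(17/2) = 2/17 Hz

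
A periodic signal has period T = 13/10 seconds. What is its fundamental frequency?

The fundamental frequency is the reciprocal of the period.
f = 1/T = 1/(13/10) = 10/13 Hz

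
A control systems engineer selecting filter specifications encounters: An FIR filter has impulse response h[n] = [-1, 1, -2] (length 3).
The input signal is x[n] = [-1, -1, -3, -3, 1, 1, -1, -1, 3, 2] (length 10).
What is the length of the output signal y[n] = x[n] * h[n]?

For linear convolution, the output length is:
len(y) = len(x) + len(h) - 1 = 10 + 3 - 1 = 12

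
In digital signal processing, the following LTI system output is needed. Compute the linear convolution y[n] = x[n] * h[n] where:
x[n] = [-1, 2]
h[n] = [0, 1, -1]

y[n] = sum_k x[k]*h[n-k]. Output length = len(x) + len(h) - 1 = 2 + 3 - 1 = 4.
y[0] = -1*0 = 0
y[1] = 2*0 + -1*1 = -1
y[2] = 2*1 + -1*-1 = 3
y[3] = 2*-1 = -2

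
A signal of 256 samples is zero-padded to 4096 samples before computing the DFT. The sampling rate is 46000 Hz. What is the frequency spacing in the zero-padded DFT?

Original DFT: N = 256, resolution = f_s/N = 46000/256 = 2875/16 Hz
Zero-padded DFT: N = 4096, resolution = f_s/N = 46000/4096 = 2875/256 Hz
Zero-padding interpolates the spectrum (finer frequency grid)
but does NOT improve the true spectral resolution (ability to resolve close frequencies).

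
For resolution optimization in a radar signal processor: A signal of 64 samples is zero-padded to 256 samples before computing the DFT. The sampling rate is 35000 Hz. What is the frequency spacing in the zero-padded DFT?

Original DFT: N = 64, resolution = f_s/N = 35000/64 = 4375/8 Hz
Zero-padded DFT: N = 256, resolution = f_s/N = 35000/256 = 4375/32 Hz
Zero-padding interpolates the spectrum (finer frequency grid)
but does NOT improve the true spectral resolution (ability to resolve close frequencies).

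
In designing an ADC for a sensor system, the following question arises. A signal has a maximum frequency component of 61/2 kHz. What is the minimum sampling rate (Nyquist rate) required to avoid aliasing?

By the Nyquist-Shannon sampling theorem,
the minimum sampling rate (Nyquist rate) must be at least 2 * f_max.
Nyquist rate = 2 * 61/2 kHz = 61 kHz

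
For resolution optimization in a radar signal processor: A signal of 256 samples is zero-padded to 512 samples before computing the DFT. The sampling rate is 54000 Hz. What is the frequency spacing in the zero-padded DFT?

Original DFT: N = 256, resolution = f_s/N = 54000/256 = 3375/16 Hz
Zero-padded DFT: N = 512, resolution = f_s/N = 54000/512 = 3375/32 Hz
Zero-padding interpolates the spectrum (finer frequency grid)
but does NOT improve the true spectral resolution (ability to resolve close frequencies).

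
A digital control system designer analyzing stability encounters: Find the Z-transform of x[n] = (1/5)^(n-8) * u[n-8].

Time-shifting property: if X(z) = Z{x[n]}, then Z{x[n-d]} = z^(-d) * X(z)
X(z) = z/(z - 1/5) for x[n] = (1/5)^n * u[n]
Z{x[n-8]} = z^(-8) * z/(z - 1/5) = z^(-7)/(z - 1/5)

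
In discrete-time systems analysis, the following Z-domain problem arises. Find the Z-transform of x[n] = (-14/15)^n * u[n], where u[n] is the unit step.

The Z-transform of a^n * u[n] is z/(z-a) for |z| > |a|.
Here a = -14/15, so X(z) = z/(z - (-14/15)) = 15z/(15z + 14)
ROC: |z| > 14/15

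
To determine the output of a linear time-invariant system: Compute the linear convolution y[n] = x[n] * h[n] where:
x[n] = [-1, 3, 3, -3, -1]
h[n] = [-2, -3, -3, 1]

y[n] = sum_k x[k]*h[n-k]. Output length = len(x) + len(h) - 1 = 5 + 4 - 1 = 8.
y[0] = -1*-2 = 2
y[1] = 3*-2 + -1*-3 = -3
y[2] = 3*-2 + 3*-3 + -1*-3 = -12
y[3] = -3*-2 + 3*-3 + 3*-3 + -1*1 = -13
y[4] = -1*-2 + -3*-3 + 3*-3 + 3*1 = 5
y[5] = -1*-3 + -3*-3 + 3*1 = 15
y[6] = -1*-3 + -3*1 = 0
y[7] = -1*1 = -1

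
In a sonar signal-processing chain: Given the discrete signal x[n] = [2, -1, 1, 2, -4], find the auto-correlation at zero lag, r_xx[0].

The auto-correlation at zero lag r_xx[0] equals the signal energy.
r_xx[0] = sum of x[n]^2 = 2^2 + (-1)^2 + 1^2 + 2^2 + (-4)^2
= 4 + 1 + 1 + 4 + 16 = 26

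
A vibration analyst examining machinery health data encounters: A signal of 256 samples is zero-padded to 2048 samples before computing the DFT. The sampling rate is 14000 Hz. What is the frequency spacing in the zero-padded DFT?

Original DFT: N = 256, resolution = f_s/N = 14000/256 = 875/16 Hz
Zero-padded DFT: N = 2048, resolution = f_s/N = 14000/2048 = 875/128 Hz
Zero-padding interpolates the spectrum (finer frequency grid)
but does NOT improve the true spectral resolution (ability to resolve close frequencies).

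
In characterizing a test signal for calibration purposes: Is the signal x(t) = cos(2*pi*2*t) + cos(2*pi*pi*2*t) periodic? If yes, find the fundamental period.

f1 = 2 Hz, f2 = 2*pi Hz
Ratio f2/f1 = pi, which is irrational.
Since the frequency ratio is irrational, no common period exists.
The signal is not periodic.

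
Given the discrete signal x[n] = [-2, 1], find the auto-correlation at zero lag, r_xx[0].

The auto-correlation at zero lag r_xx[0] equals the signal energy.
r_xx[0] = sum of x[n]^2 = (-2)^2 + 1^2
= 4 + 1 = 5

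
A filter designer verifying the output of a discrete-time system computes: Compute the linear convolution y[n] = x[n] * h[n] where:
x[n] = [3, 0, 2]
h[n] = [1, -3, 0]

y[n] = sum_k x[k]*h[n-k]. Output length = len(x) + len(h) - 1 = 3 + 3 - 1 = 5.
y[0] = 3*1 = 3
y[1] = 0*1 + 3*-3 = -9
y[2] = 2*1 + 0*-3 + 3*0 = 2
y[3] = 2*-3 + 0*0 = -6
y[4] = 2*0 = 0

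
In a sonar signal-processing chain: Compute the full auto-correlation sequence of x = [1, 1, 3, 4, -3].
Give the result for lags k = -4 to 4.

r_xx[k] = sum_m x[m]*x[m+k], indexed from 0, for k = -4 to 4:
  r_xx[-4] = x[4]*x[0] = -3
  r_xx[-3] = x[3]*x[0] + x[4]*x[1] = 1
  r_xx[-2] = x[2]*x[0] + x[3]*x[1] + x[4]*x[2] = -2
  r_xx[-1] = x[1]*x[0] + x[2]*x[1] + x[3]*x[2] + x[4]*x[3] = 4
  r_xx[0] = x[0]*x[0] + x[1]*x[1] + x[2]*x[2] + x[3]*x[3] + x[4]*x[4] = 36
  r_xx[1] = x[0]*x[1] + x[1]*x[2] + x[2]*x[3] + x[3]*x[4] = 4
  r_xx[2] = x[0]*x[2] + x[1]*x[3] + x[2]*x[4] = -2
  r_xx[3] = x[0]*x[3] + x[1]*x[4] = 1
  r_xx[4] = x[0]*x[4] = -3
r_xx = [-3, 1, -2, 4, 36, 4, -2, 1, -3]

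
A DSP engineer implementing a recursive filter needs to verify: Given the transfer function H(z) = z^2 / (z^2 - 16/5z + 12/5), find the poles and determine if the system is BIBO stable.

Poles are roots of the denominator: z^2 - 16/5z + 12/5 = 0.
Quadratic formula: z = [-(-16/5) +/- sqrt((-16/5)^2 - 4*(12/5))] / 2
Discriminant = 256/25 - 48/5 = 16/25; sqrt = 4/5.
z = (16/5 +/- 4/5) / 2 => z = 2 or z = 6/5.
|p1| = 6/5, |p2| = 2.
For BIBO stability, all poles must lie inside the unit circle (|p| < 1).
System is UNSTABLE since at least one |p| >= 1.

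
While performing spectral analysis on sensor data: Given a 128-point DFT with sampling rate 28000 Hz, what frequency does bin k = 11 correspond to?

The frequency of DFT bin k is: f_k = k * f_s / N
f_11 = 11 * 28000 / 128 = 9625/4 Hz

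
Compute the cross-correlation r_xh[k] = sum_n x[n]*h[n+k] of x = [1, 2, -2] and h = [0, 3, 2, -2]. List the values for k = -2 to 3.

Both sequences indexed from 0 and zero outside their support.
Lags with overlap: k = -2 to 3.
  r_xh[-2] = x[2]*h[0] = 0
  r_xh[-1] = x[1]*h[0] + x[2]*h[1] = -6
  r_xh[0] = x[0]*h[0] + x[1]*h[1] + x[2]*h[2] = 2
  r_xh[1] = x[0]*h[1] + x[1]*h[2] + x[2]*h[3] = 11
  r_xh[2] = x[0]*h[2] + x[1]*h[3] = -2
  r_xh[3] = x[0]*h[3] = -2
r_xh = [0, -6, 2, 11, -2, -2] (for k = -2, ..., 3)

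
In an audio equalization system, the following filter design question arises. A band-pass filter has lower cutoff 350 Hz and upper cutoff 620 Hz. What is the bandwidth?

Bandwidth = f_high - f_low
= 620 Hz - 350 Hz = 270 Hz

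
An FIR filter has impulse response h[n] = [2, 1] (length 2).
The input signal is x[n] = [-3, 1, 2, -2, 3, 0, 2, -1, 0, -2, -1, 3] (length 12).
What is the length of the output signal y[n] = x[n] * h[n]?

For linear convolution, the output length is:
len(y) = len(x) + len(h) - 1 = 12 + 2 - 1 = 13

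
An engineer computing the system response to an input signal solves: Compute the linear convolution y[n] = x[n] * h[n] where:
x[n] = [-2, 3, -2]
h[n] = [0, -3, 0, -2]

y[n] = sum_k x[k]*h[n-k]. Output length = len(x) + len(h) - 1 = 3 + 4 - 1 = 6.
y[0] = -2*0 = 0
y[1] = 3*0 + -2*-3 = 6
y[2] = -2*0 + 3*-3 + -2*0 = -9
y[3] = -2*-3 + 3*0 + -2*-2 = 10
y[4] = -2*0 + 3*-2 = -6
y[5] = -2*-2 = 4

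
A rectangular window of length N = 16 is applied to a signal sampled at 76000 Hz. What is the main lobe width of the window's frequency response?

For a rectangular window of length N,
the main lobe width in frequency is 2*f_s/N.
= 2*76000/16 = 9500 Hz
This determines the minimum frequency separation for resolving two sinusoids.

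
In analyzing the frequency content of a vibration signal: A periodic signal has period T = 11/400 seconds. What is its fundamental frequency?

The fundamental frequency is the reciprocal of the period.
f = 1/T = 1/(11/400) = 400/11 Hz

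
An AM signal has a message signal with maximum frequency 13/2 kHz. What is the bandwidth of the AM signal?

In AM (double-sideband), the bandwidth is twice the message frequency.
BW = 2 * f_m = 2 * 13/2 kHz = 13 kHz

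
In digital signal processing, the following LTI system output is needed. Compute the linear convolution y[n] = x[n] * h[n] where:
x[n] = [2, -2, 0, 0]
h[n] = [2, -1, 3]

y[n] = sum_k x[k]*h[n-k]. Output length = len(x) + len(h) - 1 = 4 + 3 - 1 = 6.
y[0] = 2*2 = 4
y[1] = -2*2 + 2*-1 = -6
y[2] = 0*2 + -2*-1 + 2*3 = 8
y[3] = 0*2 + 0*-1 + -2*3 = -6
y[4] = 0*-1 + 0*3 = 0
y[5] = 0*3 = 0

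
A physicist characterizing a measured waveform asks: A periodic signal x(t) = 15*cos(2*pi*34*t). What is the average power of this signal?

Average power of A*cos(wt) is A^2/2.
P = 15^2 / 2 = 225/2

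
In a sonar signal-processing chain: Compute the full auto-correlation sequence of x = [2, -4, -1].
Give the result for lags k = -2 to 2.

r_xx[k] = sum_m x[m]*x[m+k], indexed from 0, for k = -2 to 2:
  r_xx[-2] = x[2]*x[0] = -2
  r_xx[-1] = x[1]*x[0] + x[2]*x[1] = -4
  r_xx[0] = x[0]*x[0] + x[1]*x[1] + x[2]*x[2] = 21
  r_xx[1] = x[0]*x[1] + x[1]*x[2] = -4
  r_xx[2] = x[0]*x[2] = -2
r_xx = [-2, -4, 21, -4, -2]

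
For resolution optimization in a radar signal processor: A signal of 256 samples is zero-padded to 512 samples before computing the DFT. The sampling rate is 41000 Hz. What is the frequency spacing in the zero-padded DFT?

Original DFT: N = 256, resolution = f_s/N = 41000/256 = 5125/32 Hz
Zero-padded DFT: N = 512, resolution = f_s/N = 41000/512 = 5125/64 Hz
Zero-padding interpolates the spectrum (finer frequency grid)
but does NOT improve the true spectral resolution (ability to resolve close frequencies).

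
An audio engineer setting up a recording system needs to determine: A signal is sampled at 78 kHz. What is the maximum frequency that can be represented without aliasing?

The maximum frequency that can be represented without aliasing
is the Nyquist frequency: f_max = f_s / 2 = 78 kHz / 2 = 39 kHz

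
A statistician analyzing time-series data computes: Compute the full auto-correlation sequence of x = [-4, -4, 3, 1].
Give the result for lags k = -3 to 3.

r_xx[k] = sum_m x[m]*x[m+k], indexed from 0, for k = -3 to 3:
  r_xx[-3] = x[3]*x[0] = -4
  r_xx[-2] = x[2]*x[0] + x[3]*x[1] = -16
  r_xx[-1] = x[1]*x[0] + x[2]*x[1] + x[3]*x[2] = 7
  r_xx[0] = x[0]*x[0] + x[1]*x[1] + x[2]*x[2] + x[3]*x[3] = 42
  r_xx[1] = x[0]*x[1] + x[1]*x[2] + x[2]*x[3] = 7
  r_xx[2] = x[0]*x[2] + x[1]*x[3] = -16
  r_xx[3] = x[0]*x[3] = -4
r_xx = [-4, -16, 7, 42, 7, -16, -4]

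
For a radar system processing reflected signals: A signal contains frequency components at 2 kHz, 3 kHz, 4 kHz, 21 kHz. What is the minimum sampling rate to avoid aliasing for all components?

The highest frequency component is f_max = 21 kHz.
Nyquist rate = 2 * f_max = 2 * 21 kHz = 42 kHz.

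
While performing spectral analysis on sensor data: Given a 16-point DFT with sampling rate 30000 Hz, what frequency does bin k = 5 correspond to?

The frequency of DFT bin k is: f_k = k * f_s / N
f_5 = 5 * 30000 / 16 = 9375 Hz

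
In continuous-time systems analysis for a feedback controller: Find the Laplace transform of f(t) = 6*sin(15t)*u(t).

Standard pair: sin(wt)*u(t) <-> w/(s^2+w^2)
With w = 15: L{6*sin(15t)*u(t)} = 90/(s^2+225)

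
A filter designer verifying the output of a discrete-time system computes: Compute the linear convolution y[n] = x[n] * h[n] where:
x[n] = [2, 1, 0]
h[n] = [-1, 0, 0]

y[n] = sum_k x[k]*h[n-k]. Output length = len(x) + len(h) - 1 = 3 + 3 - 1 = 5.
y[0] = 2*-1 = -2
y[1] = 1*-1 + 2*0 = -1
y[2] = 0*-1 + 1*0 + 2*0 = 0
y[3] = 0*0 + 1*0 = 0
y[4] = 0*0 = 0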